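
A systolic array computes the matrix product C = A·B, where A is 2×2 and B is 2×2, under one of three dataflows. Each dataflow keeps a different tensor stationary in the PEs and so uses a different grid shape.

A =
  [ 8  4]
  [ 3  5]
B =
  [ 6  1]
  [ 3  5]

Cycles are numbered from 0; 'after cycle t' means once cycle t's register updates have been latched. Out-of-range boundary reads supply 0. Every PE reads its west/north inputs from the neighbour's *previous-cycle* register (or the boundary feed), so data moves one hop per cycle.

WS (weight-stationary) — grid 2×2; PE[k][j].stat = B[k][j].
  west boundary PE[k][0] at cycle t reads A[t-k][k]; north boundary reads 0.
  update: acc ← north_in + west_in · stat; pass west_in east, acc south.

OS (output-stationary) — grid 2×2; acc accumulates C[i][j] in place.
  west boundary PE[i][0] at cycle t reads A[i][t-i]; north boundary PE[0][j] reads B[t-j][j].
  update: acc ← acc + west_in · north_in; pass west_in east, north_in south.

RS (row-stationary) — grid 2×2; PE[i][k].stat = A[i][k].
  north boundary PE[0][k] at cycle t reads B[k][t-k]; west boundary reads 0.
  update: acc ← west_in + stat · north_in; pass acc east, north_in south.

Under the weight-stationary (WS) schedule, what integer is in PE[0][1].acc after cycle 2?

Tracing WS — 2×2 array, target PE[0][1]:
  step 0 · PE0,0: acc=48; fwd→8 fwd↓48
  step 0 · PE0,1: acc=0; fwd→0 fwd↓0
  step 1 · PE0,0: acc=18; fwd→3 fwd↓18
  step 1 · PE0,1: acc=8; fwd→8 fwd↓8
  step 2 · PE0,0: acc=0; fwd→0 fwd↓0
  step 2 · PE0,1: acc=3; fwd→3 fwd↓3

PE[0][1].acc = 3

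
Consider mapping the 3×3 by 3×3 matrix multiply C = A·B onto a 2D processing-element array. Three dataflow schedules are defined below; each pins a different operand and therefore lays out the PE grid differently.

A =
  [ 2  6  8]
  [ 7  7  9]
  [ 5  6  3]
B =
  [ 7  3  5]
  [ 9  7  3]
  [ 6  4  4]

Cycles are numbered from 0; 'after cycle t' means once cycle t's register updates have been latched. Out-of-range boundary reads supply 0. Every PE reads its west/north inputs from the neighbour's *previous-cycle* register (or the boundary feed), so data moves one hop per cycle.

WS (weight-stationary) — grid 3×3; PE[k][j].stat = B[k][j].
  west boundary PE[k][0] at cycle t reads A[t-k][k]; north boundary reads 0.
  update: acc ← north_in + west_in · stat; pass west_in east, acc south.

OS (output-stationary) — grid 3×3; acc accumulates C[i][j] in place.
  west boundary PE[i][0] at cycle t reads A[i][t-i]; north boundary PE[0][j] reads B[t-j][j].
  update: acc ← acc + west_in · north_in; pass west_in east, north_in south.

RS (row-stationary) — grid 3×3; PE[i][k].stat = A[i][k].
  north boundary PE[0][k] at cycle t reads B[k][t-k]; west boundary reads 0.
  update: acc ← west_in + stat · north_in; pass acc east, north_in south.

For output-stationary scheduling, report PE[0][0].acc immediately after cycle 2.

PE[0][0].acc = 116

Tracing OS — 3×3 array, target PE[0][0]:
  c0 r0c0: 14 / 2 / 7
  c1 r0c0: 68 / 6 / 9
  c2 r0c0: 116 / 8 / 6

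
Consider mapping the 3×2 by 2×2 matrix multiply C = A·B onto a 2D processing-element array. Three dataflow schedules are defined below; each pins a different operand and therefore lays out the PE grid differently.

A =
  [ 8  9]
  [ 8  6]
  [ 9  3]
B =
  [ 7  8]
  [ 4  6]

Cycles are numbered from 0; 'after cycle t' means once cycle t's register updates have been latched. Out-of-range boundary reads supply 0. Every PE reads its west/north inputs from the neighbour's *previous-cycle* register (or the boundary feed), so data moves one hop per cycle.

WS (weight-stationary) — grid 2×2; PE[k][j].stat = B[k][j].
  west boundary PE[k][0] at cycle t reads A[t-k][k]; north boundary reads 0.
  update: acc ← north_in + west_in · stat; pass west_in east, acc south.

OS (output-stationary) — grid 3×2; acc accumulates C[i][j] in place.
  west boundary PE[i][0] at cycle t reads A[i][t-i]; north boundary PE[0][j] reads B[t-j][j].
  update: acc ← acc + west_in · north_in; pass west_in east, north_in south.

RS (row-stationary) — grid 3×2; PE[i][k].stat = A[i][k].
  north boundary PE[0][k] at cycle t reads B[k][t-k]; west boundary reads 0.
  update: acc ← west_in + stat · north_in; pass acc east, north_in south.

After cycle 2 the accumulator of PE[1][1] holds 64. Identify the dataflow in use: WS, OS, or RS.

dataflow = OS

Under WS (2×2), PE[1][1]:
  t=0 PE[1][1]: acc=0 h=0 v=0
  t=1 PE[1][1]: acc=0 h=0 v=0
  t=2 PE[1][1]: acc=118 h=9 v=118
Under OS (3×2), PE[1][1]:
  t=0 PE[1][1]: acc=0 h=0 v=0
  t=1 PE[1][1]: acc=0 h=0 v=0
  t=2 PE[1][1]: acc=64 h=8 v=8
Under RS (3×2), PE[1][1]:
  t=0 PE[1][1]: acc=0 h=0 v=0
  t=1 PE[1][1]: acc=0 h=0 v=0
  t=2 PE[1][1]: acc=80 h=80 v=4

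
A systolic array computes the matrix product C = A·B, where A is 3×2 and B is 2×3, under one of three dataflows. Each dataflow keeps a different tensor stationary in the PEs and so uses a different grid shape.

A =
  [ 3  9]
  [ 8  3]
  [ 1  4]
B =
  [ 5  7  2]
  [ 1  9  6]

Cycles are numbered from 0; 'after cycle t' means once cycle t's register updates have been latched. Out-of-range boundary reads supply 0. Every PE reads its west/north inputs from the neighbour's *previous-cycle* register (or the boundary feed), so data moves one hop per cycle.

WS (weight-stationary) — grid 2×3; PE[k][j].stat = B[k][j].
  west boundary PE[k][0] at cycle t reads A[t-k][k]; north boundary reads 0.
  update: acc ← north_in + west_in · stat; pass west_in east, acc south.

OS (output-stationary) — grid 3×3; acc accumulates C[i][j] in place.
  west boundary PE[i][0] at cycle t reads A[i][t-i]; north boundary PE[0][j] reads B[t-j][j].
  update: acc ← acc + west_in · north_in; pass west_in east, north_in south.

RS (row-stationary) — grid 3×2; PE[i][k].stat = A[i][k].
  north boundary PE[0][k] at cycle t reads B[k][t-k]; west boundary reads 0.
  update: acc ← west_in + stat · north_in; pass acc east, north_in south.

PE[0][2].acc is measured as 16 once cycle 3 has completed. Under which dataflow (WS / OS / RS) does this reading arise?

— WS: 2×3; PE[0][2] trace:
  c0 r0c2: 0 / 0 / 0
  c1 r0c2: 0 / 0 / 0
  c2 r0c2: 6 / 3 / 6
  c3 r0c2: 16 / 8 / 16
— OS: 3×3; PE[0][2] trace:
  c0 r0c2: 0 / 0 / 0
  c1 r0c2: 0 / 0 / 0
  c2 r0c2: 6 / 3 / 2
  c3 r0c2: 60 / 9 / 6
— RS: 3×2 array has no PE[0][2].

dataflow = WS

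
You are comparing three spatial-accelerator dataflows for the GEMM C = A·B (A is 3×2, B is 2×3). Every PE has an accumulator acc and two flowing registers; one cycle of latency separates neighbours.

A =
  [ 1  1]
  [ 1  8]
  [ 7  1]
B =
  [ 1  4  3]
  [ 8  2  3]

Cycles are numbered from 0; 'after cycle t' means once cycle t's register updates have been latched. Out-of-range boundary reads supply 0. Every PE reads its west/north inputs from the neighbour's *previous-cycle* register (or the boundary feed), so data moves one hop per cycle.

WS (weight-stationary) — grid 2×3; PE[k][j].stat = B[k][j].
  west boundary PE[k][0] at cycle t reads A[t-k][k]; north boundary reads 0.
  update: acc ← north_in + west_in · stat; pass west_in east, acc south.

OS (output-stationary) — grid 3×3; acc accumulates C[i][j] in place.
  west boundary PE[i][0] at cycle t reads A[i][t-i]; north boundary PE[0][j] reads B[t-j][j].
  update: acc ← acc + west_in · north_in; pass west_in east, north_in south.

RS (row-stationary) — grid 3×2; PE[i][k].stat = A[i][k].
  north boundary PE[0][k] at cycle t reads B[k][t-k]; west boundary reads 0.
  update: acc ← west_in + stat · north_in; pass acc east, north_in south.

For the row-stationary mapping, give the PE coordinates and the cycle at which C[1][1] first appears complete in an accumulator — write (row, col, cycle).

RS — PE[1][1] is where C[1][1] collects:
  [0] (1,1) acc=0 (h:0 v:0)
  [1] (1,1) acc=0 (h:0 v:0)
  [2] (1,1) acc=65 (h:65 v:8)
  [3] (1,1) acc=20 (h:20 v:2)

(row, col, cycle) = (1, 1, 3)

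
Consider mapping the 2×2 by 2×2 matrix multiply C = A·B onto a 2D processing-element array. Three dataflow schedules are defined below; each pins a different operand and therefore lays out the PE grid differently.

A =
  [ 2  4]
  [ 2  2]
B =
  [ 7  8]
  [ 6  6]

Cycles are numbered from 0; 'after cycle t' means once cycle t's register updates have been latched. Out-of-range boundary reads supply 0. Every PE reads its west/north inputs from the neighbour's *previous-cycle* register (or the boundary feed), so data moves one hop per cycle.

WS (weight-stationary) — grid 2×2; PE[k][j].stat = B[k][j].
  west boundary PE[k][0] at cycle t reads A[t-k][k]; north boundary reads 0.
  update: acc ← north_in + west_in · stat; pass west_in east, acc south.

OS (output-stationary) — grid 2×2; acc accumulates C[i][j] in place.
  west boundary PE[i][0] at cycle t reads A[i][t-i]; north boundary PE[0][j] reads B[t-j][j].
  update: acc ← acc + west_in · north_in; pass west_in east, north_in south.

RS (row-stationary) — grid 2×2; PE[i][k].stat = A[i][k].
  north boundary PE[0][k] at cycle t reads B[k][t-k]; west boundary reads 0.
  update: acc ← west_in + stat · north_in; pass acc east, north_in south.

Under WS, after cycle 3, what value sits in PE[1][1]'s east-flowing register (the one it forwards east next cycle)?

register = 2

Tracing WS — 2×2 array, target PE[1][1]:
  t=0 PE[0][1]: acc=0 h=0 v=0
  t=0 PE[1][0]: acc=0 h=0 v=0
  t=0 PE[1][1]: acc=0 h=0 v=0
  t=1 PE[0][1]: acc=16 h=2 v=16
  t=1 PE[1][0]: acc=38 h=4 v=38
  t=1 PE[1][1]: acc=0 h=0 v=0
  t=2 PE[0][1]: acc=16 h=2 v=16
  t=2 PE[1][0]: acc=26 h=2 v=26
  t=2 PE[1][1]: acc=40 h=4 v=40
  t=3 PE[0][1]: acc=0 h=0 v=0
  t=3 PE[1][0]: acc=0 h=0 v=0
  t=3 PE[1][1]: acc=28 h=2 v=28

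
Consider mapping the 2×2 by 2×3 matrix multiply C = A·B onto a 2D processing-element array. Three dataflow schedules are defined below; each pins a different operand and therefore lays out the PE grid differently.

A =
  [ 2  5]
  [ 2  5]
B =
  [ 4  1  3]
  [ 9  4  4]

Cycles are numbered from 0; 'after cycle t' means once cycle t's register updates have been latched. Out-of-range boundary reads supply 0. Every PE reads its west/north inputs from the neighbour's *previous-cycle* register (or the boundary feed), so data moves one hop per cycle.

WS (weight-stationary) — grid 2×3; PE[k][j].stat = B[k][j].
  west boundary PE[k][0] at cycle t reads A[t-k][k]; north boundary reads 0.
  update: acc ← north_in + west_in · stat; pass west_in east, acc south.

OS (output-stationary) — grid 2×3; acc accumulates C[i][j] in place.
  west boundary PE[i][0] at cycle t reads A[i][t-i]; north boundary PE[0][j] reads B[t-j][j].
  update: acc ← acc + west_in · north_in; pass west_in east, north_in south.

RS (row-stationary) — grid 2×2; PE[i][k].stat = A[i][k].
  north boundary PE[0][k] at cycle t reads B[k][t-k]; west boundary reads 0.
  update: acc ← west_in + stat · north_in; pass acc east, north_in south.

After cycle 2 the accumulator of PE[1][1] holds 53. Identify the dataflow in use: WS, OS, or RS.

WS (2×3 grid), PE[1][1]:
  @0  [1,1]  acc 0  |  →0  ↓0
  @1  [1,1]  acc 0  |  →0  ↓0
  @2  [1,1]  acc 22  |  →5  ↓22
OS (2×3 grid), PE[1][1]:
  @0  [1,1]  acc 0  |  →0  ↓0
  @1  [1,1]  acc 0  |  →0  ↓0
  @2  [1,1]  acc 2  |  →2  ↓1
RS (2×2 grid), PE[1][1]:
  @0  [1,1]  acc 0  |  →0  ↓0
  @1  [1,1]  acc 0  |  →0  ↓0
  @2  [1,1]  acc 53  |  →53  ↓9

dataflow = RS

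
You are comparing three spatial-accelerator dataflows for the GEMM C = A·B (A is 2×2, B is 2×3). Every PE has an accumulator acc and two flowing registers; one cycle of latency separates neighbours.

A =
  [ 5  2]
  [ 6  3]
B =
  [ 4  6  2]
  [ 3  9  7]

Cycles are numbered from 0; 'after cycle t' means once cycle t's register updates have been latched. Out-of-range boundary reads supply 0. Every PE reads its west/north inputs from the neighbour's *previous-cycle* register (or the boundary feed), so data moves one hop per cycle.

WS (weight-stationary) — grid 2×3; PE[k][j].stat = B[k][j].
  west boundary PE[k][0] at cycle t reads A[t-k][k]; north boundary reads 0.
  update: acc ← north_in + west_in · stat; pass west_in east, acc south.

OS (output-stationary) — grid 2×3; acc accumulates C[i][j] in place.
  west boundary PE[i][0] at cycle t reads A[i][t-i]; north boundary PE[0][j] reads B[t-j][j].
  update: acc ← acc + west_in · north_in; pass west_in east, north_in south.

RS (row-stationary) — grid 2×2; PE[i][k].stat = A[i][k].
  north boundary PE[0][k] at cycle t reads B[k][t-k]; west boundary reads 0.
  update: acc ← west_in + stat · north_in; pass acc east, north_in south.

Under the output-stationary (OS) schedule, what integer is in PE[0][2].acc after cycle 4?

OS on a 2×3 grid — tracing PE[0][2] and its feeders:
  c0 r0c1: 0 / 0 / 0
  c0 r0c2: 0 / 0 / 0
  c1 r0c1: 30 / 5 / 6
  c1 r0c2: 0 / 0 / 0
  c2 r0c1: 48 / 2 / 9
  c2 r0c2: 10 / 5 / 2
  c3 r0c1: 48 / 0 / 0
  c3 r0c2: 24 / 2 / 7
  c4 r0c1: 48 / 0 / 0
  c4 r0c2: 24 / 0 / 0

PE[0][2].acc = 24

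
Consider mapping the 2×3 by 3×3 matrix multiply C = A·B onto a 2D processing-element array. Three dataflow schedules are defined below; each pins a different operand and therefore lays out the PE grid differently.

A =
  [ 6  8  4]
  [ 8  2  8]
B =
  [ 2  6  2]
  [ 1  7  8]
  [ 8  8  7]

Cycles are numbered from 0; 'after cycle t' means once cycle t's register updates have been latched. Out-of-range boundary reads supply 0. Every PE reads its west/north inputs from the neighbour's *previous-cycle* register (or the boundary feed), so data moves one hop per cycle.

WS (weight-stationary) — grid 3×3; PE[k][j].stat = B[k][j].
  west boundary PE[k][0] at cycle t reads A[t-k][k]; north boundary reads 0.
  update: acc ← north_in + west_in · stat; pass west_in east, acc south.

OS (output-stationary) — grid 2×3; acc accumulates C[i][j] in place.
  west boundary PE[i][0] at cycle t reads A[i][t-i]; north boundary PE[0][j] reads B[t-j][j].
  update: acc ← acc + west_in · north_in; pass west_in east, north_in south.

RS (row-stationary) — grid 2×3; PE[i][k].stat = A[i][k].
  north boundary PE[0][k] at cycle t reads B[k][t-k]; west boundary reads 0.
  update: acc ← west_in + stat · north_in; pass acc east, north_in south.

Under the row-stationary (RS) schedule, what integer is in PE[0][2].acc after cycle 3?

PE[0][2].acc = 124

RS on a 2×3 grid — tracing PE[0][2] and its feeders:
  cycle 0: PE[0][1] → acc 0, east 0, south 0
  cycle 0: PE[0][2] → acc 0, east 0, south 0
  cycle 1: PE[0][1] → acc 20, east 20, south 1
  cycle 1: PE[0][2] → acc 0, east 0, south 0
  cycle 2: PE[0][1] → acc 92, east 92, south 7
  cycle 2: PE[0][2] → acc 52, east 52, south 8
  cycle 3: PE[0][1] → acc 76, east 76, south 8
  cycle 3: PE[0][2] → acc 124, east 124, south 8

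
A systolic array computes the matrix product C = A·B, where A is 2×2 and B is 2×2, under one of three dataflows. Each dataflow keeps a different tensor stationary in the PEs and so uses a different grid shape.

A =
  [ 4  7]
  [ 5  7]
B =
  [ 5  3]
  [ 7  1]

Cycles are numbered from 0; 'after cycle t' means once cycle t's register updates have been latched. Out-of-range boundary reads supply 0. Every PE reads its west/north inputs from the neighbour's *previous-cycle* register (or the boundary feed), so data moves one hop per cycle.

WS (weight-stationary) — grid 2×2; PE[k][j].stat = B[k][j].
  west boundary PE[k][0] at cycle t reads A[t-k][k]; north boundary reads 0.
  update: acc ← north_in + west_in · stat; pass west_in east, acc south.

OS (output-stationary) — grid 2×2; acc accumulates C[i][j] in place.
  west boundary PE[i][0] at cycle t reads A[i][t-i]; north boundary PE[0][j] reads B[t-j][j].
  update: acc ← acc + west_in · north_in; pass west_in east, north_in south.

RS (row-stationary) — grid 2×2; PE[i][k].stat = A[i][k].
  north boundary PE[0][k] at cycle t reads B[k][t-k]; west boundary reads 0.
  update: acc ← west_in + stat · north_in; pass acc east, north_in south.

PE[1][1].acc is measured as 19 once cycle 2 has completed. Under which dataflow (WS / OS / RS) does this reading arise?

dataflow = WS

WS (2×2 grid), PE[1][1]:
  @0  [1,1]  acc 0  |  →0  ↓0
  @1  [1,1]  acc 0  |  →0  ↓0
  @2  [1,1]  acc 19  |  →7  ↓19
OS (2×2 grid), PE[1][1]:
  @0  [1,1]  acc 0  |  →0  ↓0
  @1  [1,1]  acc 0  |  →0  ↓0
  @2  [1,1]  acc 15  |  →5  ↓3
RS (2×2 grid), PE[1][1]:
  @0  [1,1]  acc 0  |  →0  ↓0
  @1  [1,1]  acc 0  |  →0  ↓0
  @2  [1,1]  acc 74  |  →74  ↓7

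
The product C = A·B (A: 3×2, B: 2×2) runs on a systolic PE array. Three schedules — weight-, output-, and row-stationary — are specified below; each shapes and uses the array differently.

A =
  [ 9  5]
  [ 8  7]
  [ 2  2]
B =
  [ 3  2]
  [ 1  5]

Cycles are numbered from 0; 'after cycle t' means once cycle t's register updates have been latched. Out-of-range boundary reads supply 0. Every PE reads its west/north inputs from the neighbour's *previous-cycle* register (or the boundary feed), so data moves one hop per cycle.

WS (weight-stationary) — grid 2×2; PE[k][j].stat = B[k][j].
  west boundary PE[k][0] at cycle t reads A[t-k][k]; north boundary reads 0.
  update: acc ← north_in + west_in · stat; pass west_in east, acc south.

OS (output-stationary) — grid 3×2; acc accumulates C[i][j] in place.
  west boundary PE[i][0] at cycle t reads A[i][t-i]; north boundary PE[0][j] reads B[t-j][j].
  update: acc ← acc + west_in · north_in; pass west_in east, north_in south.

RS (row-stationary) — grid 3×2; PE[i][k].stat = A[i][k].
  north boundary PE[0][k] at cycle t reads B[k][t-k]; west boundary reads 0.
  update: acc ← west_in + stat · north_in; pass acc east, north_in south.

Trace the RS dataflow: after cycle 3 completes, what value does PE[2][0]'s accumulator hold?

PE[2][0].acc = 4

RS 3×2: PE[2][0] cycle-by-cycle (with neighbour feeds):
  @0  [1,0]  acc 0  |  →0  ↓0
  @0  [2,0]  acc 0  |  →0  ↓0
  @1  [1,0]  acc 24  |  →24  ↓3
  @1  [2,0]  acc 0  |  →0  ↓0
  @2  [1,0]  acc 16  |  →16  ↓2
  @2  [2,0]  acc 6  |  →6  ↓3
  @3  [1,0]  acc 0  |  →0  ↓0
  @3  [2,0]  acc 4  |  →4  ↓2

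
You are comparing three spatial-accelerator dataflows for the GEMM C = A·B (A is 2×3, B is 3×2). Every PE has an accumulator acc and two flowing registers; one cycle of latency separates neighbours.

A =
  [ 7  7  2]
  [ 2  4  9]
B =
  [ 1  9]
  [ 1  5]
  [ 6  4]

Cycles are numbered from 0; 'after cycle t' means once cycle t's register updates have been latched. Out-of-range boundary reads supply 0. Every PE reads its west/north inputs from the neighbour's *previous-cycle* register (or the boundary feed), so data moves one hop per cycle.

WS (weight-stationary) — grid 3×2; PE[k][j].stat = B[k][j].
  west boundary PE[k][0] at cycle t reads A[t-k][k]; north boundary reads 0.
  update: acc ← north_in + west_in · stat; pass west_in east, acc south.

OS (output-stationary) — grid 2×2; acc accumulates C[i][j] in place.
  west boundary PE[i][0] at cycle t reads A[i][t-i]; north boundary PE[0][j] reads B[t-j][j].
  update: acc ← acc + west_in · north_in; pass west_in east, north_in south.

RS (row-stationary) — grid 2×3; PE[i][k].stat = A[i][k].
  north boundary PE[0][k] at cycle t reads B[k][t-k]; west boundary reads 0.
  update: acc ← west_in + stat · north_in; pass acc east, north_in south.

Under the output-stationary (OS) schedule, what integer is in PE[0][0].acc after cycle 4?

OS 2×2: PE[0][0] cycle-by-cycle (with neighbour feeds):
  [0] (0,0) acc=7 (h:7 v:1)
  [1] (0,0) acc=14 (h:7 v:1)
  [2] (0,0) acc=26 (h:2 v:6)
  [3] (0,0) acc=26 (h:0 v:0)
  [4] (0,0) acc=26 (h:0 v:0)

PE[0][0].acc = 26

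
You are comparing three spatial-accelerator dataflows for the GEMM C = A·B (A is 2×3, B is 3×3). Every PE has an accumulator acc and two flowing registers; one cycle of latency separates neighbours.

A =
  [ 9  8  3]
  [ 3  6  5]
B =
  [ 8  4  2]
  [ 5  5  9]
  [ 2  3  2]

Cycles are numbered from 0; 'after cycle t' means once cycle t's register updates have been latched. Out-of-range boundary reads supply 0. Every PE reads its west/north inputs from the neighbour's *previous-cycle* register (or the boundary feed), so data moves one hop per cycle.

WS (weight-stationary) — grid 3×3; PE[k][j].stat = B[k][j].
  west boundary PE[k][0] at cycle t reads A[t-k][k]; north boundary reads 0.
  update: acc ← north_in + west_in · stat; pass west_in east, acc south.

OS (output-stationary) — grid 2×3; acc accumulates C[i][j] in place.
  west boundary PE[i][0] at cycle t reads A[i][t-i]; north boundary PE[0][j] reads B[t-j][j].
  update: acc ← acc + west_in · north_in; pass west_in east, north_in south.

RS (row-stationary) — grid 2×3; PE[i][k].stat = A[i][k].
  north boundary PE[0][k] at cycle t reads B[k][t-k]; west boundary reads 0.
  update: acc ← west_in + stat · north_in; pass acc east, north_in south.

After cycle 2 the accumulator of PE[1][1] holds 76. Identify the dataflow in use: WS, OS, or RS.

Under WS (3×3), PE[1][1]:
  step 0 · PE1,1: acc=0; fwd→0 fwd↓0
  step 1 · PE1,1: acc=0; fwd→0 fwd↓0
  step 2 · PE1,1: acc=76; fwd→8 fwd↓76
Under OS (2×3), PE[1][1]:
  step 0 · PE1,1: acc=0; fwd→0 fwd↓0
  step 1 · PE1,1: acc=0; fwd→0 fwd↓0
  step 2 · PE1,1: acc=12; fwd→3 fwd↓4
Under RS (2×3), PE[1][1]:
  step 0 · PE1,1: acc=0; fwd→0 fwd↓0
  step 1 · PE1,1: acc=0; fwd→0 fwd↓0
  step 2 · PE1,1: acc=54; fwd→54 fwd↓5

dataflow = WS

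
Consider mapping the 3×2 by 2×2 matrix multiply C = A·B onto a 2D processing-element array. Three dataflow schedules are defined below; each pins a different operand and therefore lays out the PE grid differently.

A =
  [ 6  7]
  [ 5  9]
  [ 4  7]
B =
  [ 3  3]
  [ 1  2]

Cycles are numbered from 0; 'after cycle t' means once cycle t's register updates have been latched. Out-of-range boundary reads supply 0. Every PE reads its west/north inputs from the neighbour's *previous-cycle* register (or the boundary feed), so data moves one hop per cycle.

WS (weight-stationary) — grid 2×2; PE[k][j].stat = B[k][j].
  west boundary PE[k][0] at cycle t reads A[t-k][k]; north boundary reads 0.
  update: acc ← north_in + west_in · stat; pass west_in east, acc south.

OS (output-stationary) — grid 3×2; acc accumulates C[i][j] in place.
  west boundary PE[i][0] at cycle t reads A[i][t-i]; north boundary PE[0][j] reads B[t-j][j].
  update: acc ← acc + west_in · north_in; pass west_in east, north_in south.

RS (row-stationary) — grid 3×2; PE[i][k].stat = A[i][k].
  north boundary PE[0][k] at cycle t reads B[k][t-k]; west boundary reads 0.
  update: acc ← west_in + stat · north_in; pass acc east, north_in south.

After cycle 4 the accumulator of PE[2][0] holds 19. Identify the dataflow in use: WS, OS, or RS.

— WS: 2×2 array has no PE[2][0].
OS (3×2 grid), PE[2][0]:
  cycle 0: PE[2][0] → acc 0, east 0, south 0
  cycle 1: PE[2][0] → acc 0, east 0, south 0
  cycle 2: PE[2][0] → acc 12, east 4, south 3
  cycle 3: PE[2][0] → acc 19, east 7, south 1
  cycle 4: PE[2][0] → acc 19, east 0, south 0
RS (3×2 grid), PE[2][0]:
  cycle 0: PE[2][0] → acc 0, east 0, south 0
  cycle 1: PE[2][0] → acc 0, east 0, south 0
  cycle 2: PE[2][0] → acc 12, east 12, south 3
  cycle 3: PE[2][0] → acc 12, east 12, south 3
  cycle 4: PE[2][0] → acc 0, east 0, south 0

dataflow = OS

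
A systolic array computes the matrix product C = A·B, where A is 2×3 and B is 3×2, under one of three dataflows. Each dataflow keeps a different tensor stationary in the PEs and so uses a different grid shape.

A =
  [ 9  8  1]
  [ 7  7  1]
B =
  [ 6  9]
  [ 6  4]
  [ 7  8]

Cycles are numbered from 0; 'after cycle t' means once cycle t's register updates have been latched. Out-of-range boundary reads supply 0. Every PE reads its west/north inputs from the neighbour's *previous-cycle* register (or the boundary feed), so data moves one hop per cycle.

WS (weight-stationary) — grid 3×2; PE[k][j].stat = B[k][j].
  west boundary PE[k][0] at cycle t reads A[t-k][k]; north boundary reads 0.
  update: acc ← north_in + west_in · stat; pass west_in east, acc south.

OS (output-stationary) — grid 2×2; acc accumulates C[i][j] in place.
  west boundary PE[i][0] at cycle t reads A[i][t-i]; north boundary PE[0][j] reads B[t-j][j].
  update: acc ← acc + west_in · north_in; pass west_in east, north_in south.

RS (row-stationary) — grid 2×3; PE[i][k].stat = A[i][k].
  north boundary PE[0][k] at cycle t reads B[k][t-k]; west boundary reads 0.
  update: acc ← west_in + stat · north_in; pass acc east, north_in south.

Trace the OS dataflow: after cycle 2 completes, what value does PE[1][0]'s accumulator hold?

OS on a 2×2 grid — tracing PE[1][0] and its feeders:
  c0 r0c0: 54 / 9 / 6
  c0 r1c0: 0 / 0 / 0
  c1 r0c0: 102 / 8 / 6
  c1 r1c0: 42 / 7 / 6
  c2 r0c0: 109 / 1 / 7
  c2 r1c0: 84 / 7 / 6

PE[1][0].acc = 84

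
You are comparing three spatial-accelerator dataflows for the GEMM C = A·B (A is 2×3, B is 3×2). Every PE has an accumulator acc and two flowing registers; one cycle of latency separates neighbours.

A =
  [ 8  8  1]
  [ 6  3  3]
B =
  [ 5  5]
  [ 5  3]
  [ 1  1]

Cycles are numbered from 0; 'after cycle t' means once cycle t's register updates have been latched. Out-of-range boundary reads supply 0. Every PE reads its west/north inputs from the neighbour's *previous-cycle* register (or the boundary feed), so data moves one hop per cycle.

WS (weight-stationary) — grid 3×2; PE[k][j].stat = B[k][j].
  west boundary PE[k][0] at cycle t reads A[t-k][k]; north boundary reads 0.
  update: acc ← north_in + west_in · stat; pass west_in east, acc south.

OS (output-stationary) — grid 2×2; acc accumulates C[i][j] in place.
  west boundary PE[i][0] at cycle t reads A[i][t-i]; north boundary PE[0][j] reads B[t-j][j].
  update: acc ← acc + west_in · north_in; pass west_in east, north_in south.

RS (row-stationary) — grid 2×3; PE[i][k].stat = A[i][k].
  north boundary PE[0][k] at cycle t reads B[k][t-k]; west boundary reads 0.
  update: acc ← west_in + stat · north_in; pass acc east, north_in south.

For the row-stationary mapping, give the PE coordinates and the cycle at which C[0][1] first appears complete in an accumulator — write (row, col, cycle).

Under RS, C[0][1] lands at PE[0][2]:
  c0 r0c2: 0 / 0 / 0
  c1 r0c2: 0 / 0 / 0
  c2 r0c2: 81 / 81 / 1
  c3 r0c2: 65 / 65 / 1

(row, col, cycle) = (0, 2, 3)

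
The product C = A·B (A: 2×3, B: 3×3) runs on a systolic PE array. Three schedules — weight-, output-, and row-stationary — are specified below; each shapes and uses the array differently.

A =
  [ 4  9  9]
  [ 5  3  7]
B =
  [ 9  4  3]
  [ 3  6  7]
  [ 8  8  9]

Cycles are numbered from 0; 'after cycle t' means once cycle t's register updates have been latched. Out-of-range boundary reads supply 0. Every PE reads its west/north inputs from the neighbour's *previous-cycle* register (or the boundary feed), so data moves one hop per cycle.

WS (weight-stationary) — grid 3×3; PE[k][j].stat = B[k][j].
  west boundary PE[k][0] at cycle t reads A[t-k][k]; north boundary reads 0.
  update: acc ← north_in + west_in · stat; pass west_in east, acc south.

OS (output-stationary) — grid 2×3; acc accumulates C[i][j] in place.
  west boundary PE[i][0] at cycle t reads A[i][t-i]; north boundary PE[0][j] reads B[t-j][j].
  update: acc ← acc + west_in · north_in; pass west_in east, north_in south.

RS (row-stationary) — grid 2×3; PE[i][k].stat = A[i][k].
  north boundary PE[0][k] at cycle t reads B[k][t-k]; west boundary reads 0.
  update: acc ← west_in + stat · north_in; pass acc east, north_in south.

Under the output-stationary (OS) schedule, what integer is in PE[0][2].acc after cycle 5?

Tracing OS — 2×3 array, target PE[0][2]:
  [0] (0,1) acc=0 (h:0 v:0)
  [0] (0,2) acc=0 (h:0 v:0)
  [1] (0,1) acc=16 (h:4 v:4)
  [1] (0,2) acc=0 (h:0 v:0)
  [2] (0,1) acc=70 (h:9 v:6)
  [2] (0,2) acc=12 (h:4 v:3)
  [3] (0,1) acc=142 (h:9 v:8)
  [3] (0,2) acc=75 (h:9 v:7)
  [4] (0,1) acc=142 (h:0 v:0)
  [4] (0,2) acc=156 (h:9 v:9)
  [5] (0,1) acc=142 (h:0 v:0)
  [5] (0,2) acc=156 (h:0 v:0)

PE[0][2].acc = 156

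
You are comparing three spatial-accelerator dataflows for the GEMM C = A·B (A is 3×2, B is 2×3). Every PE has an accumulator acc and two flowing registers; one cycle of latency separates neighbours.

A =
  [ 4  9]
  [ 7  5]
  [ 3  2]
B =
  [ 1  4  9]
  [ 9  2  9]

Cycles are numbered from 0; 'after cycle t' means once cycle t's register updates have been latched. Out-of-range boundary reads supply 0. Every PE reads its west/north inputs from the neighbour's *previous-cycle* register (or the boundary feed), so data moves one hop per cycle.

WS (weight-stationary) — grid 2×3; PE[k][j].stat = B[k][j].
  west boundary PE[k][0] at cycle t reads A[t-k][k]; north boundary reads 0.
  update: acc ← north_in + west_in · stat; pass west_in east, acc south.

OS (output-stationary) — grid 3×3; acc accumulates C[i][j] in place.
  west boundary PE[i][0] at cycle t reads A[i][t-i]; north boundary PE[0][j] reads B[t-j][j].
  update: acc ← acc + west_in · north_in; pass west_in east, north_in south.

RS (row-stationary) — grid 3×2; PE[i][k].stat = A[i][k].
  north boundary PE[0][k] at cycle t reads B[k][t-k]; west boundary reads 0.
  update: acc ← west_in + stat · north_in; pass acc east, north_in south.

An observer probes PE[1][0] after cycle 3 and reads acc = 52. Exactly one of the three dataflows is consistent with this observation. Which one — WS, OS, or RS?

dataflow = OS

WS [2×3] PE[1][0] across cycles:
  after 0 — PE[1][0] acc=0, pass-E 0, pass-S 0
  after 1 — PE[1][0] acc=85, pass-E 9, pass-S 85
  after 2 — PE[1][0] acc=52, pass-E 5, pass-S 52
  after 3 — PE[1][0] acc=21, pass-E 2, pass-S 21
OS [3×3] PE[1][0] across cycles:
  after 0 — PE[1][0] acc=0, pass-E 0, pass-S 0
  after 1 — PE[1][0] acc=7, pass-E 7, pass-S 1
  after 2 — PE[1][0] acc=52, pass-E 5, pass-S 9
  after 3 — PE[1][0] acc=52, pass-E 0, pass-S 0
RS [3×2] PE[1][0] across cycles:
  after 0 — PE[1][0] acc=0, pass-E 0, pass-S 0
  after 1 — PE[1][0] acc=7, pass-E 7, pass-S 1
  after 2 — PE[1][0] acc=28, pass-E 28, pass-S 4
  after 3 — PE[1][0] acc=63, pass-E 63, pass-S 9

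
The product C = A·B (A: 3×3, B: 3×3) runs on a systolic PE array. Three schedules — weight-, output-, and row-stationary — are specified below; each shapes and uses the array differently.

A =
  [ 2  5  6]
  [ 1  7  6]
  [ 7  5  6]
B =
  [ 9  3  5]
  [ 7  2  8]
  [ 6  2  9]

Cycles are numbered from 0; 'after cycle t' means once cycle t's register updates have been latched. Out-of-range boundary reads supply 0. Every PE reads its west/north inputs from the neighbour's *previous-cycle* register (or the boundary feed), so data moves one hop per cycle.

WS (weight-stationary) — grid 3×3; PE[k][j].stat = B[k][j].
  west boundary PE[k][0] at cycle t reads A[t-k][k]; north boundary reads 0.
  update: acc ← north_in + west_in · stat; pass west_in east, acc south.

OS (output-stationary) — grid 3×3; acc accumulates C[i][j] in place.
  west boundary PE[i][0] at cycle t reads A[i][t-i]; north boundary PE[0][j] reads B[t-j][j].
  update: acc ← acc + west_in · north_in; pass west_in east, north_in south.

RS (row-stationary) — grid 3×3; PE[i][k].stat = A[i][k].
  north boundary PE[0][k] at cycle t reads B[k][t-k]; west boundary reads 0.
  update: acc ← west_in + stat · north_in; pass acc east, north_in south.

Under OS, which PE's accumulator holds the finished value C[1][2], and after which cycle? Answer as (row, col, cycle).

OS: C[1][2] accumulates in PE[1][2]:
  [0] (1,2) acc=0 (h:0 v:0)
  [1] (1,2) acc=0 (h:0 v:0)
  [2] (1,2) acc=0 (h:0 v:0)
  [3] (1,2) acc=5 (h:1 v:5)
  [4] (1,2) acc=61 (h:7 v:8)
  [5] (1,2) acc=115 (h:6 v:9)

(row, col, cycle) = (1, 2, 5)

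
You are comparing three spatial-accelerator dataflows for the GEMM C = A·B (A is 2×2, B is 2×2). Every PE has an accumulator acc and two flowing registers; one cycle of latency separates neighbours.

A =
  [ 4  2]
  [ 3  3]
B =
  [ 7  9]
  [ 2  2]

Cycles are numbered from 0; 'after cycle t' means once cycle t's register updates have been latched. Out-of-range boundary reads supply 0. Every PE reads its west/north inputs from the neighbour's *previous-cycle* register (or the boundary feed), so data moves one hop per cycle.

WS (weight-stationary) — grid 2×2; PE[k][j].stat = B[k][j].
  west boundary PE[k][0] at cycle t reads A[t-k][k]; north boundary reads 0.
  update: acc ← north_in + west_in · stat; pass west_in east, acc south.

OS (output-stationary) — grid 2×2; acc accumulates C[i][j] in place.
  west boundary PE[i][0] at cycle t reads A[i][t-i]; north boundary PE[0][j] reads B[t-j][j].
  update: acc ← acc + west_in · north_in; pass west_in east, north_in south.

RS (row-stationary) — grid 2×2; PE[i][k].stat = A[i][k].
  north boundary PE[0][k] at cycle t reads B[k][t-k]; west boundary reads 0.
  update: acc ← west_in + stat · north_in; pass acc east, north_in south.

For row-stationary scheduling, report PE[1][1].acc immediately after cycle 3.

PE[1][1].acc = 33

RS (2×2). Following PE[1][1] plus its west/north inputs:
  t=0 PE[0][1]: acc=0 h=0 v=0
  t=0 PE[1][0]: acc=0 h=0 v=0
  t=0 PE[1][1]: acc=0 h=0 v=0
  t=1 PE[0][1]: acc=32 h=32 v=2
  t=1 PE[1][0]: acc=21 h=21 v=7
  t=1 PE[1][1]: acc=0 h=0 v=0
  t=2 PE[0][1]: acc=40 h=40 v=2
  t=2 PE[1][0]: acc=27 h=27 v=9
  t=2 PE[1][1]: acc=27 h=27 v=2
  t=3 PE[0][1]: acc=0 h=0 v=0
  t=3 PE[1][0]: acc=0 h=0 v=0
  t=3 PE[1][1]: acc=33 h=33 v=2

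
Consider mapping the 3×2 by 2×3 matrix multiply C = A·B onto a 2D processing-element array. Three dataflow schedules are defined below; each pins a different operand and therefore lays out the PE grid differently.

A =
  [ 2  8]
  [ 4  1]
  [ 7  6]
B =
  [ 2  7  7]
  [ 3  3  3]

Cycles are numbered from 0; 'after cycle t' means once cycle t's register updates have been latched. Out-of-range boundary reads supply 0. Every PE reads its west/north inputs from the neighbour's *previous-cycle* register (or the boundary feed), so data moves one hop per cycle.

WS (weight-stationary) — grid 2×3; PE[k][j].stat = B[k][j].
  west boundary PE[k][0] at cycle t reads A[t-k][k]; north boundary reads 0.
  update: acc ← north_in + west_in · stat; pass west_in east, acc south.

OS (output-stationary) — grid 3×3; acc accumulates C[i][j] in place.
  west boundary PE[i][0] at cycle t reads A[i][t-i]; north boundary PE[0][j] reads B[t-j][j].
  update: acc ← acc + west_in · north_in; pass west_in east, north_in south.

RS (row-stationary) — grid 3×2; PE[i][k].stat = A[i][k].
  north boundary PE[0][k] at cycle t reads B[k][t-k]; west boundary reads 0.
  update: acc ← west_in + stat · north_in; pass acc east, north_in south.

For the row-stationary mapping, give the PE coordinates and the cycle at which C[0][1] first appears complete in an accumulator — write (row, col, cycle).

(row, col, cycle) = (0, 1, 2)

Under RS, C[0][1] lands at PE[0][1]:
  cycle 0: PE[0][1] → acc 0, east 0, south 0
  cycle 1: PE[0][1] → acc 28, east 28, south 3
  cycle 2: PE[0][1] → acc 38, east 38, south 3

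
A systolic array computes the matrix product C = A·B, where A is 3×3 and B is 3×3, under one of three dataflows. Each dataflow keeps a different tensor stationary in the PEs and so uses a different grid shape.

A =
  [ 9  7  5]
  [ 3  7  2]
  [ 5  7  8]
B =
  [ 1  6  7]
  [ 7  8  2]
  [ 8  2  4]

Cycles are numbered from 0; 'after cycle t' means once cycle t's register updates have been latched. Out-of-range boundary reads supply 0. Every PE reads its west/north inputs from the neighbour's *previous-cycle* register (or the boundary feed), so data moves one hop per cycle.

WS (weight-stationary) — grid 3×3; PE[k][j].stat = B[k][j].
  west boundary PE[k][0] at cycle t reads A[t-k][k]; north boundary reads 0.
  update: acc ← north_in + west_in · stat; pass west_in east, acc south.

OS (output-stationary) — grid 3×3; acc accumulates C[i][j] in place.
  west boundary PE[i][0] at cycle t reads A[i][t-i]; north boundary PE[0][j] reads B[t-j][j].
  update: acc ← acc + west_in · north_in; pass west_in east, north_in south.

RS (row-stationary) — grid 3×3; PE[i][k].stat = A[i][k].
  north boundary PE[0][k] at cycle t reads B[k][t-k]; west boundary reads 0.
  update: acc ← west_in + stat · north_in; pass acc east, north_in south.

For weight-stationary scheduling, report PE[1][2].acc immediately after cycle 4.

WS 3×3: PE[1][2] cycle-by-cycle (with neighbour feeds):
  after 0 — PE[0][2] acc=0, pass-E 0, pass-S 0
  after 0 — PE[1][1] acc=0, pass-E 0, pass-S 0
  after 0 — PE[1][2] acc=0, pass-E 0, pass-S 0
  after 1 — PE[0][2] acc=0, pass-E 0, pass-S 0
  after 1 — PE[1][1] acc=0, pass-E 0, pass-S 0
  after 1 — PE[1][2] acc=0, pass-E 0, pass-S 0
  after 2 — PE[0][2] acc=63, pass-E 9, pass-S 63
  after 2 — PE[1][1] acc=110, pass-E 7, pass-S 110
  after 2 — PE[1][2] acc=0, pass-E 0, pass-S 0
  after 3 — PE[0][2] acc=21, pass-E 3, pass-S 21
  after 3 — PE[1][1] acc=74, pass-E 7, pass-S 74
  after 3 — PE[1][2] acc=77, pass-E 7, pass-S 77
  after 4 — PE[0][2] acc=35, pass-E 5, pass-S 35
  after 4 — PE[1][1] acc=86, pass-E 7, pass-S 86
  after 4 — PE[1][2] acc=35, pass-E 7, pass-S 35

PE[1][2].acc = 35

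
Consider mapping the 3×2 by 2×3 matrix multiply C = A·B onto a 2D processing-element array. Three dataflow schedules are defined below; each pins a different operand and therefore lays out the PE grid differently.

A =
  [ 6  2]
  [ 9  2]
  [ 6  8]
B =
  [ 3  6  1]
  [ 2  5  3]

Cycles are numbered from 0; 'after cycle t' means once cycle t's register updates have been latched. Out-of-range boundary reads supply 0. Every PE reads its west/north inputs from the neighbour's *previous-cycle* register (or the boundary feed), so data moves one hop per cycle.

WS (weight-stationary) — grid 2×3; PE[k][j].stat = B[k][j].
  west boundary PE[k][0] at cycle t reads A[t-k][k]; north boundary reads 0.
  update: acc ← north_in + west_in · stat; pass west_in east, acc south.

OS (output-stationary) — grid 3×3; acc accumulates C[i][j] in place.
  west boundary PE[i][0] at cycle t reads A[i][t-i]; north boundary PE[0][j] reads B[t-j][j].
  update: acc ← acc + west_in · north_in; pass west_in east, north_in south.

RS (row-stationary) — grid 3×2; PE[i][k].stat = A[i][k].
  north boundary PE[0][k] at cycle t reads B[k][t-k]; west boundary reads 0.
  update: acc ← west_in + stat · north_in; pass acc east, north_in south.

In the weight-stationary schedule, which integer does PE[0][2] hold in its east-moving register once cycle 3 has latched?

WS (2×3). Following PE[0][2] plus its west/north inputs:
  [0] (0,1) acc=0 (h:0 v:0)
  [0] (0,2) acc=0 (h:0 v:0)
  [1] (0,1) acc=36 (h:6 v:36)
  [1] (0,2) acc=0 (h:0 v:0)
  [2] (0,1) acc=54 (h:9 v:54)
  [2] (0,2) acc=6 (h:6 v:6)
  [3] (0,1) acc=36 (h:6 v:36)
  [3] (0,2) acc=9 (h:9 v:9)

register = 9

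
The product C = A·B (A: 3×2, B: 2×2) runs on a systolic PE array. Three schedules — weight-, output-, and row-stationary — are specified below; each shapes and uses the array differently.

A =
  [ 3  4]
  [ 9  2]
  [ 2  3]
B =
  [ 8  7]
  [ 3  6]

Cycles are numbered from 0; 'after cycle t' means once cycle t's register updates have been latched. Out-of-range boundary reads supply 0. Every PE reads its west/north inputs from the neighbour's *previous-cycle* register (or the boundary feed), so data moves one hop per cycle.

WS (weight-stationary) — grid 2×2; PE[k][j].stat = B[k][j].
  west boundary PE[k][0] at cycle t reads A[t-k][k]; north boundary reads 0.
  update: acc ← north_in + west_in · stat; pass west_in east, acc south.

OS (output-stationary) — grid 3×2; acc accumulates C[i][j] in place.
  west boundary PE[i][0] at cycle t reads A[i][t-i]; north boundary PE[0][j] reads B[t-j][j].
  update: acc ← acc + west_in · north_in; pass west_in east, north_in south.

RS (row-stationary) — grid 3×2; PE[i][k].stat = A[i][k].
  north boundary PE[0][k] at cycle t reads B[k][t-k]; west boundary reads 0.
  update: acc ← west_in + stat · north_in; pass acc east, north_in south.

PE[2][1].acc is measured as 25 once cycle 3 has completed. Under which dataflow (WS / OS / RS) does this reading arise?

dataflow = RS

WS (2×2): PE[2][1] does not exist.
Under OS (3×2), PE[2][1]:
  cycle 0: PE[2][1] → acc 0, east 0, south 0
  cycle 1: PE[2][1] → acc 0, east 0, south 0
  cycle 2: PE[2][1] → acc 0, east 0, south 0
  cycle 3: PE[2][1] → acc 14, east 2, south 7
Under RS (3×2), PE[2][1]:
  cycle 0: PE[2][1] → acc 0, east 0, south 0
  cycle 1: PE[2][1] → acc 0, east 0, south 0
  cycle 2: PE[2][1] → acc 0, east 0, south 0
  cycle 3: PE[2][1] → acc 25, east 25, south 3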